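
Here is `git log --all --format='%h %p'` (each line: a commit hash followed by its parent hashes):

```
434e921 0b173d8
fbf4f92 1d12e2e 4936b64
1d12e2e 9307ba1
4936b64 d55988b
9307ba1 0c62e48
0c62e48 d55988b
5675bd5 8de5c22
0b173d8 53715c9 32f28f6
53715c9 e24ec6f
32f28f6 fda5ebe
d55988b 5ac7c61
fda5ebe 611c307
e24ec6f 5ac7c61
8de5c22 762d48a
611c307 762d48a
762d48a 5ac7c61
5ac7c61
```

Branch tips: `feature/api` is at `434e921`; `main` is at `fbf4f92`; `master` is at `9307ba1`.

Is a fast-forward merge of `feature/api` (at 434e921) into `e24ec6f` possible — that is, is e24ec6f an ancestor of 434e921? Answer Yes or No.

A fast-forward from e24ec6f to 434e921 is possible iff e24ec6f is an ancestor of 434e921.
Ancestors of 434e921: {0b173d8, 32f28f6, 434e921, 53715c9, 5ac7c61, 611c307, 762d48a, e24ec6f, fda5ebe}.
e24ec6f is among them, so fast-forward is possible.

Yes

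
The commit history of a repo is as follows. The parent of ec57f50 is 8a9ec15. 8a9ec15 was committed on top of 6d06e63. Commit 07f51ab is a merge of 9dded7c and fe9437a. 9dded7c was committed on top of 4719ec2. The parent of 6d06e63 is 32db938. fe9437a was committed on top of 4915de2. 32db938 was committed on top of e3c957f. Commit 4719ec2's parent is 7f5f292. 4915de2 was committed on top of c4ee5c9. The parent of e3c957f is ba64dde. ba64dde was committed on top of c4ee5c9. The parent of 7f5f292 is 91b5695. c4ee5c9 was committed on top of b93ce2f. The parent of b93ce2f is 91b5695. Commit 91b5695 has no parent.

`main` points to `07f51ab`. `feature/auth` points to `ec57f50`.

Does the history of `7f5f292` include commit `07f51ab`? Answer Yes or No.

No

Ancestors of 7f5f292: {7f5f292, 91b5695}.
07f51ab is not in that set, so it is not an ancestor of 7f5f292.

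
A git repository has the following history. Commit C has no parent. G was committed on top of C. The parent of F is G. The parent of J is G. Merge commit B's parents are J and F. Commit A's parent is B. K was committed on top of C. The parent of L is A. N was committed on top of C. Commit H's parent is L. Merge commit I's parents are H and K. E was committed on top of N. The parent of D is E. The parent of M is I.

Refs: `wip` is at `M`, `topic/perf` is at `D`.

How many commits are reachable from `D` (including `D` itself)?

4

Walking parent pointers from D: reachable set = {C, D, E, N}.
That is 4 commits.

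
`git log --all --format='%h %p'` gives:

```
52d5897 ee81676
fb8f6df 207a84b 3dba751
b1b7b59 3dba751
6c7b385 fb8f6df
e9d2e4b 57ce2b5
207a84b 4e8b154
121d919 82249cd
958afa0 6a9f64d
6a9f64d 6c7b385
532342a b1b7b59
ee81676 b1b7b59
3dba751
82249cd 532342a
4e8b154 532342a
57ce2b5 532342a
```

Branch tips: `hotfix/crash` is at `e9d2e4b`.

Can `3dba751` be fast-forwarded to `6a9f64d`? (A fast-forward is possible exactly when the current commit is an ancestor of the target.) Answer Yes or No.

Yes

A fast-forward from 3dba751 to 6a9f64d is possible iff 3dba751 is an ancestor of 6a9f64d.
Ancestors of 6a9f64d: {207a84b, 3dba751, 4e8b154, 532342a, 6a9f64d, 6c7b385, b1b7b59, fb8f6df}.
3dba751 is among them, so fast-forward is possible.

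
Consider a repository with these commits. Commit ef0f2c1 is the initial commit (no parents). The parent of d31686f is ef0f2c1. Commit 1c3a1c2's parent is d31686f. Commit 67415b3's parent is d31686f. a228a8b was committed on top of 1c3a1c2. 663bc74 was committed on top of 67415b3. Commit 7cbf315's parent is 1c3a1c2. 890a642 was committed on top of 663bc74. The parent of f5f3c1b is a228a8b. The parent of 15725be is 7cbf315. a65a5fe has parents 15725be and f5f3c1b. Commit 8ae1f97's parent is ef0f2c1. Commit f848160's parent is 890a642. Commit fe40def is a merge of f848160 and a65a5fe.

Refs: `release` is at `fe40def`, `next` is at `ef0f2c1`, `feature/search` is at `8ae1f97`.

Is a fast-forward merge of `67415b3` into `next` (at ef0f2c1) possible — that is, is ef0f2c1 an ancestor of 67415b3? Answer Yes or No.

Yes

A fast-forward from ef0f2c1 to 67415b3 is possible iff ef0f2c1 is an ancestor of 67415b3.
Ancestors of 67415b3: {67415b3, d31686f, ef0f2c1}.
ef0f2c1 is among them, so fast-forward is possible.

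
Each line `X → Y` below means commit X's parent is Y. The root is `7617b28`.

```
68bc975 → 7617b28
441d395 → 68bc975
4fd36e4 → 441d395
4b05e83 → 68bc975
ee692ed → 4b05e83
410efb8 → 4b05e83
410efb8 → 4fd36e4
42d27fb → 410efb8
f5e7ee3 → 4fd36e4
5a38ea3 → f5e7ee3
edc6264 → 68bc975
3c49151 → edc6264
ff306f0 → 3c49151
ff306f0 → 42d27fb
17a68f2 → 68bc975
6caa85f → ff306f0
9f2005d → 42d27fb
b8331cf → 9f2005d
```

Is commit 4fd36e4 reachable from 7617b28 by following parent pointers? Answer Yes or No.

No

Ancestors of 7617b28: {7617b28}.
4fd36e4 is not in that set, so it is not an ancestor of 7617b28.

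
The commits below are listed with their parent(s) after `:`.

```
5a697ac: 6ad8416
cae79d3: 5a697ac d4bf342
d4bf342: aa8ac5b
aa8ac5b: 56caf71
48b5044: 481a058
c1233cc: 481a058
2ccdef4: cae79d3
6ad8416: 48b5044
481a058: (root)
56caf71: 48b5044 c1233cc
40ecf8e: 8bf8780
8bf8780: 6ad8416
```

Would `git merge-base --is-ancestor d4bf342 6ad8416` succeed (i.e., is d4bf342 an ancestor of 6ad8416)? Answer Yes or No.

No

Ancestors of 6ad8416: {481a058, 48b5044, 6ad8416}.
d4bf342 is not in that set, so it is not an ancestor of 6ad8416.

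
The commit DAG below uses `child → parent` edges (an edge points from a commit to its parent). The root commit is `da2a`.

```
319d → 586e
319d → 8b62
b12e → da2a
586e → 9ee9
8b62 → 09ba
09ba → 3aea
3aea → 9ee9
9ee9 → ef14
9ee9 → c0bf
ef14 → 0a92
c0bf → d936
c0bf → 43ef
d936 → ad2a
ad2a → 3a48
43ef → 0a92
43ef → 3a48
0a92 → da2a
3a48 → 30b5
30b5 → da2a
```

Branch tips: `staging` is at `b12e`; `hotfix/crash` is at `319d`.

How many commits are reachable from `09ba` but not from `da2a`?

11

Reachable from 09ba: {09ba, 0a92, 30b5, 3a48, 3aea, 43ef, 9ee9, ad2a, c0bf, d936, da2a, ef14}.
Reachable from da2a: {da2a}.
In 09ba's history but not da2a's: {09ba, 0a92, 30b5, 3a48, 3aea, 43ef, 9ee9, ad2a, c0bf, d936, ef14} — 11 commits.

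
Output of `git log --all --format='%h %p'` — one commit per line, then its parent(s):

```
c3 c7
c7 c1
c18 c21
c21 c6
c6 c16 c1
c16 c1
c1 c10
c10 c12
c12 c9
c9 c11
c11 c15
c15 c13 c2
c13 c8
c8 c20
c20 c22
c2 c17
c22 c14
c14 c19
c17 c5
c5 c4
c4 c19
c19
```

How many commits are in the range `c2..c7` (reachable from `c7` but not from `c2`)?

Reachable from c7: {c1, c10, c11, c12, c13, c14, c15, c17, c19, c2, c20, c22, c4, c5, c7, c8, c9}.
Reachable from c2: {c17, c19, c2, c4, c5}.
In c7's history but not c2's: {c1, c10, c11, c12, c13, c14, c15, c20, c22, c7, c8, c9} — 12 commits.

12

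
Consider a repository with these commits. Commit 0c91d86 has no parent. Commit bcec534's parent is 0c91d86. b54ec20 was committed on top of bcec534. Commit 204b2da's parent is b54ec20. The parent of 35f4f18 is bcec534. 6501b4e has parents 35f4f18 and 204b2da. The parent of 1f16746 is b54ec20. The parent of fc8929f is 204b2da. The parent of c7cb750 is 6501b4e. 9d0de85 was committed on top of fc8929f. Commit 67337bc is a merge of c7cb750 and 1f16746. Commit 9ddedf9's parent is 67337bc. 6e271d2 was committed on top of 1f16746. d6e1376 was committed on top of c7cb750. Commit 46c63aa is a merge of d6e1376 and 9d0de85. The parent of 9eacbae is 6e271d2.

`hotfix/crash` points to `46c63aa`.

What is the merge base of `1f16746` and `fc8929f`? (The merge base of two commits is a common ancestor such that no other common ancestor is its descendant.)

Ancestors of 1f16746: {0c91d86, 1f16746, b54ec20, bcec534}.
Ancestors of fc8929f: {0c91d86, 204b2da, b54ec20, bcec534, fc8929f}.
Common ancestors: {0c91d86, b54ec20, bcec534}.
Among these, b54ec20 is not an ancestor of any other common ancestor — it is the merge base.

b54ec20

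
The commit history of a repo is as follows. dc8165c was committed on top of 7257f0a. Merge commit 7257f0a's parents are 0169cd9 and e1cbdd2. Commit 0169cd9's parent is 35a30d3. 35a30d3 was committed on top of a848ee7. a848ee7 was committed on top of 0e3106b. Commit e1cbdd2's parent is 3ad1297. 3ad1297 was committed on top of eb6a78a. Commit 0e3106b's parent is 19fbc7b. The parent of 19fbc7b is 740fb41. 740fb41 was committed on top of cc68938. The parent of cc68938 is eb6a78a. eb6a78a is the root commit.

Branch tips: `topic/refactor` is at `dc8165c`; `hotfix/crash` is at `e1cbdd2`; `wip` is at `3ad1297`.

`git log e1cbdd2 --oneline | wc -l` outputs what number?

3

Walking parent pointers from e1cbdd2: reachable set = {3ad1297, e1cbdd2, eb6a78a}.
That is 3 commits.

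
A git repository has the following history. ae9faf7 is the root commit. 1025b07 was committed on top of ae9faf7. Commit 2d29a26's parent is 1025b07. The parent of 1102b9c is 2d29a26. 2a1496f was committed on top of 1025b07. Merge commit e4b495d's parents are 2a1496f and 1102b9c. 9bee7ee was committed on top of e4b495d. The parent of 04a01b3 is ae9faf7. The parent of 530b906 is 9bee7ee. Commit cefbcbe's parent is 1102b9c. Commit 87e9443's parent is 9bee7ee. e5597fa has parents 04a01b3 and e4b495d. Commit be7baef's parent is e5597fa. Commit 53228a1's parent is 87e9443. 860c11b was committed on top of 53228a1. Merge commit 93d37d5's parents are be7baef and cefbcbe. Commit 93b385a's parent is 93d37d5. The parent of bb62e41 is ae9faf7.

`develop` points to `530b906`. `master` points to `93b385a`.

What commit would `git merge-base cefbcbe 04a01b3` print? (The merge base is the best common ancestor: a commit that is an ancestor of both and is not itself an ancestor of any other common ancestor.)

Ancestors of cefbcbe: {1025b07, 1102b9c, 2d29a26, ae9faf7, cefbcbe}.
Ancestors of 04a01b3: {04a01b3, ae9faf7}.
Common ancestors: {ae9faf7}.
The only common ancestor is ae9faf7, so it is the merge base.

ae9faf7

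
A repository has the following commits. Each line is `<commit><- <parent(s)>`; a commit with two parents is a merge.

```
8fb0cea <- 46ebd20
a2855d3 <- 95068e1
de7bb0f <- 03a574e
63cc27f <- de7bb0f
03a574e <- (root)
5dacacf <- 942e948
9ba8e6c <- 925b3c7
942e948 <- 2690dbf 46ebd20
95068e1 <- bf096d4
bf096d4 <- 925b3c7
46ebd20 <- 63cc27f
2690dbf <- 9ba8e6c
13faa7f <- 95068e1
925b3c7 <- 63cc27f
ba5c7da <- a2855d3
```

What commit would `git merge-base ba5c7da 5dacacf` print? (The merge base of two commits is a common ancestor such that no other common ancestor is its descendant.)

Ancestors of ba5c7da: {03a574e, 63cc27f, 925b3c7, 95068e1, a2855d3, ba5c7da, bf096d4, de7bb0f}.
Ancestors of 5dacacf: {03a574e, 2690dbf, 46ebd20, 5dacacf, 63cc27f, 925b3c7, 942e948, 9ba8e6c, de7bb0f}.
Common ancestors: {03a574e, 63cc27f, 925b3c7, de7bb0f}.
Among these, 925b3c7 is not an ancestor of any other common ancestor — it is the merge base.

925b3c7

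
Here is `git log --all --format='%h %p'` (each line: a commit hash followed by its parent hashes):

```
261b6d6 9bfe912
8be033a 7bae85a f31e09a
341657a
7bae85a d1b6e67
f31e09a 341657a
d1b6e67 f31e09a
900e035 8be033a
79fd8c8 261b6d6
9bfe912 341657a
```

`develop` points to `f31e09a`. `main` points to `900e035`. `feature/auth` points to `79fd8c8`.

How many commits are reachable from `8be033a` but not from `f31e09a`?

Reachable from 8be033a: {341657a, 7bae85a, 8be033a, d1b6e67, f31e09a}.
Reachable from f31e09a: {341657a, f31e09a}.
In 8be033a's history but not f31e09a's: {7bae85a, 8be033a, d1b6e67} — 3 commits.

3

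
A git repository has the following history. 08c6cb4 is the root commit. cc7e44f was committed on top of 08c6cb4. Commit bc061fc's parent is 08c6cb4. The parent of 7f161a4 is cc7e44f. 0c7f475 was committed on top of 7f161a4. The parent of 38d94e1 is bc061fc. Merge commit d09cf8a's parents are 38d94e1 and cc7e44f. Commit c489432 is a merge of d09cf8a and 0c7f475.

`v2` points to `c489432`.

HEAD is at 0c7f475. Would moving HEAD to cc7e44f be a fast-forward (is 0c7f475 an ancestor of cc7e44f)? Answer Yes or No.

A fast-forward from 0c7f475 to cc7e44f is possible iff 0c7f475 is an ancestor of cc7e44f.
Ancestors of cc7e44f: {08c6cb4, cc7e44f}.
0c7f475 is not among them, so fast-forward is not possible.

No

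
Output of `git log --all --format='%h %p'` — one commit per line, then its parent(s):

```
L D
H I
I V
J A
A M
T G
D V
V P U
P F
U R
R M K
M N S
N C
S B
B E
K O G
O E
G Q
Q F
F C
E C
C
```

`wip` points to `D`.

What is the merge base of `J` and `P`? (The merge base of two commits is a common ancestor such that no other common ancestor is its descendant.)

C

Ancestors of J: {A, B, C, E, J, M, N, S}.
Ancestors of P: {C, F, P}.
Common ancestors: {C}.
The only common ancestor is C, so it is the merge base.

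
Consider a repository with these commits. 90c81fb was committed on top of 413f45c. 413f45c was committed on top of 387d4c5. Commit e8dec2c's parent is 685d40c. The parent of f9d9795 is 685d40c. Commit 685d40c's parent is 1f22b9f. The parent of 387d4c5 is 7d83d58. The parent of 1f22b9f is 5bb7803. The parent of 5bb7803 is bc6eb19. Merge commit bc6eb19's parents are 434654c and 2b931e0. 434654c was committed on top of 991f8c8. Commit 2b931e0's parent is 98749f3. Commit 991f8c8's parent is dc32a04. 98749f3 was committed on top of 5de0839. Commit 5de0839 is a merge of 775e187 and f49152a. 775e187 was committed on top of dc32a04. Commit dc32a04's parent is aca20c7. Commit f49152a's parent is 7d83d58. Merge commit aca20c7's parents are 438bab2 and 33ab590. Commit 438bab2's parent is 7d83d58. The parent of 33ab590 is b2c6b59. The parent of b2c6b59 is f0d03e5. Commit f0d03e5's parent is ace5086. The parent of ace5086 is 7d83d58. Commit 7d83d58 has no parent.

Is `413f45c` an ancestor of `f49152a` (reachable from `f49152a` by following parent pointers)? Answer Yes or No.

Ancestors of f49152a: {7d83d58, f49152a}.
413f45c is not in that set, so it is not an ancestor of f49152a.

No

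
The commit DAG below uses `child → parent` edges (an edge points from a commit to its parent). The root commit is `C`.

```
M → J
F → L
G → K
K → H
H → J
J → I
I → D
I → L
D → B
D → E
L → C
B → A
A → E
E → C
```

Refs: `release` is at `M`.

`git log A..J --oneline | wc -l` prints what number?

5

Reachable from J: {A, B, C, D, E, I, J, L}.
Reachable from A: {A, C, E}.
In J's history but not A's: {B, D, I, J, L} — 5 commits.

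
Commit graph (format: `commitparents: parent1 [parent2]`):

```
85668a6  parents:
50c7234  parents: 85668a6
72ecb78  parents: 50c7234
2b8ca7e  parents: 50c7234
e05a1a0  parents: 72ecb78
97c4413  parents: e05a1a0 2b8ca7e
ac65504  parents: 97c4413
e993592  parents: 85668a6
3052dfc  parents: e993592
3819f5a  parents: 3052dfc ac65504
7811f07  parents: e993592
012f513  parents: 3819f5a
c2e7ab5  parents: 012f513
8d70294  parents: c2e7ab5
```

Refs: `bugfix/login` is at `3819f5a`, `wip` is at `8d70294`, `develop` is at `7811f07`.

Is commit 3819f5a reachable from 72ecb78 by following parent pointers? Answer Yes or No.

No

Ancestors of 72ecb78: {50c7234, 72ecb78, 85668a6}.
3819f5a is not in that set, so it is not an ancestor of 72ecb78.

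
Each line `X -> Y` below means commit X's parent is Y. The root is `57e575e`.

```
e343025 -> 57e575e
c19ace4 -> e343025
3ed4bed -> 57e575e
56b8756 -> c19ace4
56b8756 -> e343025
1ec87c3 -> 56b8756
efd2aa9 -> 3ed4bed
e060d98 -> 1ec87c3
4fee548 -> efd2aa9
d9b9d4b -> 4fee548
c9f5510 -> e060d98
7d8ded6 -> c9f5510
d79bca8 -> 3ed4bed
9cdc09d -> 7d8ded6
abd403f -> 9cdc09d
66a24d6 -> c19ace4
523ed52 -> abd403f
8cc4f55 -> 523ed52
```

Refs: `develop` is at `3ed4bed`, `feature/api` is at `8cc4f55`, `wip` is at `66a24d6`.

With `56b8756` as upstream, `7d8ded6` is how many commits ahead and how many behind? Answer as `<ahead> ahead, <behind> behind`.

4 ahead, 0 behind

Reachable from 7d8ded6: {1ec87c3, 56b8756, 57e575e, 7d8ded6, c19ace4, c9f5510, e060d98, e343025}.
Reachable from 56b8756: {56b8756, 57e575e, c19ace4, e343025}.
Only in 7d8ded6's history (ahead): {1ec87c3, 7d8ded6, c9f5510, e060d98} — 4.
Only in 56b8756's history (behind): {} — 0.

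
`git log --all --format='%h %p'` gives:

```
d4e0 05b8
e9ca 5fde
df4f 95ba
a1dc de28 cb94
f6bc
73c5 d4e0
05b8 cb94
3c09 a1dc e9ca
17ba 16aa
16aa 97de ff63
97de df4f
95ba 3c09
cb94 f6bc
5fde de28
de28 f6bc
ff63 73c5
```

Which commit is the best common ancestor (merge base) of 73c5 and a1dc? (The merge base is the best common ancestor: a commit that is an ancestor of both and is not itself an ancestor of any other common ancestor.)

Ancestors of 73c5: {05b8, 73c5, cb94, d4e0, f6bc}.
Ancestors of a1dc: {a1dc, cb94, de28, f6bc}.
Common ancestors: {cb94, f6bc}.
Among these, cb94 is not an ancestor of any other common ancestor — it is the merge base.

cb94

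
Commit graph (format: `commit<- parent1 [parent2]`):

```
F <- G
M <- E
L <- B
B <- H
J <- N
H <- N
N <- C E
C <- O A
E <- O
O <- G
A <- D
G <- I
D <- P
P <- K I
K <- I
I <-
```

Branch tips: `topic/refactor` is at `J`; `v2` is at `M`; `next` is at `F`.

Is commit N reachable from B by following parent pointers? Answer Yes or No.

Ancestors of B (commits reachable by following parents): {A, B, C, D, E, G, H, I, K, N, O, P}.
N is in that set, so it is an ancestor of B.

Yes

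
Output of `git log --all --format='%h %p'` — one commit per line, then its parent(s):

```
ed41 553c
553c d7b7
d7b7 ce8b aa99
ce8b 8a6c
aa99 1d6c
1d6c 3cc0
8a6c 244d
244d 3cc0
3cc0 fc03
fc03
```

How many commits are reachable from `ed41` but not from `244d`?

Reachable from ed41: {1d6c, 244d, 3cc0, 553c, 8a6c, aa99, ce8b, d7b7, ed41, fc03}.
Reachable from 244d: {244d, 3cc0, fc03}.
In ed41's history but not 244d's: {1d6c, 553c, 8a6c, aa99, ce8b, d7b7, ed41} — 7 commits.

7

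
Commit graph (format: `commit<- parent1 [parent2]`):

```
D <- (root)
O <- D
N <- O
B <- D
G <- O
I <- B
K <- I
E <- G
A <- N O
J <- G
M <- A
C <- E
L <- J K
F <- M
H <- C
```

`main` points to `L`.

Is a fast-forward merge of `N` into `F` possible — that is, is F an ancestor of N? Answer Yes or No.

No

A fast-forward from F to N is possible iff F is an ancestor of N.
Ancestors of N: {D, N, O}.
F is not among them, so fast-forward is not possible.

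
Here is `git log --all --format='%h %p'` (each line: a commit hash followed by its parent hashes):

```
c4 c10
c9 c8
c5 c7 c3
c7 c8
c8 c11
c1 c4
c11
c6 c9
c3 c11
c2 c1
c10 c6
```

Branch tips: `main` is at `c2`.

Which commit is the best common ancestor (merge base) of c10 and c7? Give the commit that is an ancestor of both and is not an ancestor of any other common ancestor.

Ancestors of c10: {c10, c11, c6, c8, c9}.
Ancestors of c7: {c11, c7, c8}.
Common ancestors: {c11, c8}.
Among these, c8 is not an ancestor of any other common ancestor — it is the merge base.

c8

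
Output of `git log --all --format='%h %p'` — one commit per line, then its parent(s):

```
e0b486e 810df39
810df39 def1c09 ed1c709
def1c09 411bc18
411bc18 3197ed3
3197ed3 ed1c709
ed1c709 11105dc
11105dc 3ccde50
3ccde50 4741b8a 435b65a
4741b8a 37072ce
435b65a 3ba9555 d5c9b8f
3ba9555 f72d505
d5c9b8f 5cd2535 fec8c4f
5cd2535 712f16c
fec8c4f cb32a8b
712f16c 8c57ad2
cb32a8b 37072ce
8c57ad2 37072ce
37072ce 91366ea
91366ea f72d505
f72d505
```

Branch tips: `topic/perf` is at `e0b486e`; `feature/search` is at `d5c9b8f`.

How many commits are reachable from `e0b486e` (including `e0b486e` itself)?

Walking parent pointers from e0b486e: reachable set = {11105dc, 3197ed3, 37072ce, 3ba9555, 3ccde50, 411bc18, 435b65a, 4741b8a, 5cd2535, 712f16c, 810df39, 8c57ad2, 91366ea, cb32a8b, d5c9b8f, def1c09, e0b486e, ed1c709, f72d505, fec8c4f}.
That is 20 commits.

20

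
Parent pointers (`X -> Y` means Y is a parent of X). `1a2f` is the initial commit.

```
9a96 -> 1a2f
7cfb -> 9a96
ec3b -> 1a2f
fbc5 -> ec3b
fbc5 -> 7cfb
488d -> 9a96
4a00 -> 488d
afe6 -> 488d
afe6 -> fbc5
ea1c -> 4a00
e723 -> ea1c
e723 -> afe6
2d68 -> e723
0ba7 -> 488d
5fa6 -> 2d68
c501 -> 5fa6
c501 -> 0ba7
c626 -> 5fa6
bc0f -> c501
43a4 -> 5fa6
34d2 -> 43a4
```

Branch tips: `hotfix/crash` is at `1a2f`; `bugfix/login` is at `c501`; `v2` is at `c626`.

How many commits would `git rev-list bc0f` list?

15

Walking parent pointers from bc0f: reachable set = {0ba7, 1a2f, 2d68, 488d, 4a00, 5fa6, 7cfb, 9a96, afe6, bc0f, c501, e723, ea1c, ec3b, fbc5}.
That is 15 commits.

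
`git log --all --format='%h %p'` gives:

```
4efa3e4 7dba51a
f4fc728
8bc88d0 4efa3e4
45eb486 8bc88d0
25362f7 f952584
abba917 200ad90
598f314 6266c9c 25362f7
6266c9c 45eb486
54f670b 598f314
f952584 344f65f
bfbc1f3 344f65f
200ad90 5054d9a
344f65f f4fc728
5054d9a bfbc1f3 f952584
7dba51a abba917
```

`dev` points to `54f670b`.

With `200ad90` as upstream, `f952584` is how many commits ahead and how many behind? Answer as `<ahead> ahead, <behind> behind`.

Reachable from f952584: {344f65f, f4fc728, f952584}.
Reachable from 200ad90: {200ad90, 344f65f, 5054d9a, bfbc1f3, f4fc728, f952584}.
Only in f952584's history (ahead): {} — 0.
Only in 200ad90's history (behind): {200ad90, 5054d9a, bfbc1f3} — 3.

0 ahead, 3 behind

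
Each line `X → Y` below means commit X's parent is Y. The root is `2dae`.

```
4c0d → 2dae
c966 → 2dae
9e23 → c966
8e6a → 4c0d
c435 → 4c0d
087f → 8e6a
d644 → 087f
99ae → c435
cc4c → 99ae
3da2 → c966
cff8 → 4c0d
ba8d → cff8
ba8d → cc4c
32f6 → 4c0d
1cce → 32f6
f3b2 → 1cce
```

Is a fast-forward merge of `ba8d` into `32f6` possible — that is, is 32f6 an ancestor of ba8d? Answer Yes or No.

A fast-forward from 32f6 to ba8d is possible iff 32f6 is an ancestor of ba8d.
Ancestors of ba8d: {2dae, 4c0d, 99ae, ba8d, c435, cc4c, cff8}.
32f6 is not among them, so fast-forward is not possible.

No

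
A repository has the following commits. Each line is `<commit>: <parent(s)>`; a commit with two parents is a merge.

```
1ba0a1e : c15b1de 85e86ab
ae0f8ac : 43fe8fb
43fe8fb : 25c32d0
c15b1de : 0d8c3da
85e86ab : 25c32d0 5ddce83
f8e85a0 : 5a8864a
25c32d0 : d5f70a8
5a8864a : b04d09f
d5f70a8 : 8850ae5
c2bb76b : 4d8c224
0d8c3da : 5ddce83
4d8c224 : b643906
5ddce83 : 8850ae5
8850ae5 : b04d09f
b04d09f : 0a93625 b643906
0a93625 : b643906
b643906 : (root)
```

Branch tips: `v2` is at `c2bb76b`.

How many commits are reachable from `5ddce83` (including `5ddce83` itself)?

Walking parent pointers from 5ddce83: reachable set = {0a93625, 5ddce83, 8850ae5, b04d09f, b643906}.
That is 5 commits.

5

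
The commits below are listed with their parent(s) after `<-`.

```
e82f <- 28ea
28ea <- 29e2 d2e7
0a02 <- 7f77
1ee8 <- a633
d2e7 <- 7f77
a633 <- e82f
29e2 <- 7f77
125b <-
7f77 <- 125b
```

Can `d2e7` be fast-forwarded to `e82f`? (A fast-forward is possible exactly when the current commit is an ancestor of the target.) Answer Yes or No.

Yes

A fast-forward from d2e7 to e82f is possible iff d2e7 is an ancestor of e82f.
Ancestors of e82f: {125b, 28ea, 29e2, 7f77, d2e7, e82f}.
d2e7 is among them, so fast-forward is possible.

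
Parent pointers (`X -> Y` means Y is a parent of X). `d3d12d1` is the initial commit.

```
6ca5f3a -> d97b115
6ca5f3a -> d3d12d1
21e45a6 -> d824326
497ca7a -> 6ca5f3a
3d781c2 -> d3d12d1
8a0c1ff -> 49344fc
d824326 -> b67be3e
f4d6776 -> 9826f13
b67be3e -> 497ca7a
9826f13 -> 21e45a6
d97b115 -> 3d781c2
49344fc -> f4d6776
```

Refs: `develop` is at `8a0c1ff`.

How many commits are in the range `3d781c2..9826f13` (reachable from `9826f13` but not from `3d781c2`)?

7

Reachable from 9826f13: {21e45a6, 3d781c2, 497ca7a, 6ca5f3a, 9826f13, b67be3e, d3d12d1, d824326, d97b115}.
Reachable from 3d781c2: {3d781c2, d3d12d1}.
In 9826f13's history but not 3d781c2's: {21e45a6, 497ca7a, 6ca5f3a, 9826f13, b67be3e, d824326, d97b115} — 7 commits.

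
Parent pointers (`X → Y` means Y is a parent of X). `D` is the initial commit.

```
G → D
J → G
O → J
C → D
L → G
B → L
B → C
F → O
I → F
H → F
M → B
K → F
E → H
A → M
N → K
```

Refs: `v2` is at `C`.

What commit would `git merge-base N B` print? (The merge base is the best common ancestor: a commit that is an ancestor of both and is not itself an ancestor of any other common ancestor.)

G

Ancestors of N: {D, F, G, J, K, N, O}.
Ancestors of B: {B, C, D, G, L}.
Common ancestors: {D, G}.
Among these, G is not an ancestor of any other common ancestor — it is the merge base.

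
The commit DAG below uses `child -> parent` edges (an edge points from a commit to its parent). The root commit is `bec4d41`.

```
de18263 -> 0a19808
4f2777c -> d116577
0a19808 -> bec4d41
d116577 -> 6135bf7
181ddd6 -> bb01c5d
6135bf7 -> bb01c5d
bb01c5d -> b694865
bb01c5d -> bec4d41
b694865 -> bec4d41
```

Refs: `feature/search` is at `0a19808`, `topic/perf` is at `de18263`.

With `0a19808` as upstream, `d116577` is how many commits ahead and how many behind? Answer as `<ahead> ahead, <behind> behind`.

4 ahead, 1 behind

Reachable from d116577: {6135bf7, b694865, bb01c5d, bec4d41, d116577}.
Reachable from 0a19808: {0a19808, bec4d41}.
Only in d116577's history (ahead): {6135bf7, b694865, bb01c5d, d116577} — 4.
Only in 0a19808's history (behind): {0a19808} — 1.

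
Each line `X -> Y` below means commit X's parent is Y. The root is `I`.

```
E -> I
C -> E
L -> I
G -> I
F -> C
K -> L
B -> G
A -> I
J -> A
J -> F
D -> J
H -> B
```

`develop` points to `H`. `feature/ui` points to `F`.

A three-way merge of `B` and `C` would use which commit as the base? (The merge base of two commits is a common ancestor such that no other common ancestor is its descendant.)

I

Ancestors of B: {B, G, I}.
Ancestors of C: {C, E, I}.
Common ancestors: {I}.
The only common ancestor is I, so it is the merge base.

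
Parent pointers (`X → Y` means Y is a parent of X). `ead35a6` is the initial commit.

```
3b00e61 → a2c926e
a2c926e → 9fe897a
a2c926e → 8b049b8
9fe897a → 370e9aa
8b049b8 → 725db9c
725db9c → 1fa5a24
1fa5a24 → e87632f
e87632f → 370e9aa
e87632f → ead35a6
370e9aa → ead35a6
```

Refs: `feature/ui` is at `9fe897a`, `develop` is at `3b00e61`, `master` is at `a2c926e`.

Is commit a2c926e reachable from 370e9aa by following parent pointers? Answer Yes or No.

Ancestors of 370e9aa: {370e9aa, ead35a6}.
a2c926e is not in that set, so it is not an ancestor of 370e9aa.

No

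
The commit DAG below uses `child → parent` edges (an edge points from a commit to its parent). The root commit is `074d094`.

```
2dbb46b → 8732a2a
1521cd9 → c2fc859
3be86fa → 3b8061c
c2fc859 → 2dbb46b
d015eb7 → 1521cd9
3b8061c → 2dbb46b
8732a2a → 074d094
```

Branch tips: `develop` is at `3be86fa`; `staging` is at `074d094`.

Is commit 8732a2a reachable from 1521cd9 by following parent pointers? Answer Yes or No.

Ancestors of 1521cd9 (commits reachable by following parents): {074d094, 1521cd9, 2dbb46b, 8732a2a, c2fc859}.
8732a2a is in that set, so it is an ancestor of 1521cd9.

Yes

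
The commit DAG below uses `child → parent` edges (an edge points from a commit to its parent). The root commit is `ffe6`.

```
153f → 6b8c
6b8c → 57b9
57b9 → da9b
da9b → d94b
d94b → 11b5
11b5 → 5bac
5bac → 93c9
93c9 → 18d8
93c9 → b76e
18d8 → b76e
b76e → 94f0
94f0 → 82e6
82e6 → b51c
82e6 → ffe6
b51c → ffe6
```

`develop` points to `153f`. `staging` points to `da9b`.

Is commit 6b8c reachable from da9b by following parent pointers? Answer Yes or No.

No

Ancestors of da9b: {11b5, 18d8, 5bac, 82e6, 93c9, 94f0, b51c, b76e, d94b, da9b, ffe6}.
6b8c is not in that set, so it is not an ancestor of da9b.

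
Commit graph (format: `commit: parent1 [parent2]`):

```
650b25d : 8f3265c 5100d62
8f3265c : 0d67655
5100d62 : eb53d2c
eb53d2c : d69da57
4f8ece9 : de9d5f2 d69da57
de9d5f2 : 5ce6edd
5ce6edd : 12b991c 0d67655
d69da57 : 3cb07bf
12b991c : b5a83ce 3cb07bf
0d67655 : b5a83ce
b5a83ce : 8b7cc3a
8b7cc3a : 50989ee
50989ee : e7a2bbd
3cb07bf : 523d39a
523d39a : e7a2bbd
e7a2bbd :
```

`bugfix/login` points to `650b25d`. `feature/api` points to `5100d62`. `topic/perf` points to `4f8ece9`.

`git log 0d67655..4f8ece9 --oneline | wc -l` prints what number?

Reachable from 4f8ece9: {0d67655, 12b991c, 3cb07bf, 4f8ece9, 50989ee, 523d39a, 5ce6edd, 8b7cc3a, b5a83ce, d69da57, de9d5f2, e7a2bbd}.
Reachable from 0d67655: {0d67655, 50989ee, 8b7cc3a, b5a83ce, e7a2bbd}.
In 4f8ece9's history but not 0d67655's: {12b991c, 3cb07bf, 4f8ece9, 523d39a, 5ce6edd, d69da57, de9d5f2} — 7 commits.

7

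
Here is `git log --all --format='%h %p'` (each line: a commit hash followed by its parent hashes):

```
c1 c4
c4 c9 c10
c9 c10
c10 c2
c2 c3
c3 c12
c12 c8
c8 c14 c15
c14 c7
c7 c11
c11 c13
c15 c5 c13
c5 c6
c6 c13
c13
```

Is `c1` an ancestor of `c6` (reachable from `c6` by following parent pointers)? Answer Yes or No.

Ancestors of c6: {c13, c6}.
c1 is not in that set, so it is not an ancestor of c6.

No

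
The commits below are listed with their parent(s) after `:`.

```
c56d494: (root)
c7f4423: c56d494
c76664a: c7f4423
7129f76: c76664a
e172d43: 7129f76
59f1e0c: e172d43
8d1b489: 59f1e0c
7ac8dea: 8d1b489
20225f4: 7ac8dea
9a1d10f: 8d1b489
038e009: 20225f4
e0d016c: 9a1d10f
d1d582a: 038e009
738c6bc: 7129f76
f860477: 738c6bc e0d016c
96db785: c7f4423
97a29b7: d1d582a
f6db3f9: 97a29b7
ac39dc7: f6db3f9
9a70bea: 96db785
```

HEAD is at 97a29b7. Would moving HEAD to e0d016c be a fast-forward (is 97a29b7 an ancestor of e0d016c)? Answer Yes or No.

No

A fast-forward from 97a29b7 to e0d016c is possible iff 97a29b7 is an ancestor of e0d016c.
Ancestors of e0d016c: {59f1e0c, 7129f76, 8d1b489, 9a1d10f, c56d494, c76664a, c7f4423, e0d016c, e172d43}.
97a29b7 is not among them, so fast-forward is not possible.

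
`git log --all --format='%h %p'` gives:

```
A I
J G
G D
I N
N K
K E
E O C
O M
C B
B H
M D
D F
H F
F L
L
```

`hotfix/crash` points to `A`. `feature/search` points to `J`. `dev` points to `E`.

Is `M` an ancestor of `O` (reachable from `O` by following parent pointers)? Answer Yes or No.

Yes

Ancestors of O (commits reachable by following parents): {D, F, L, M, O}.
M is in that set, so it is an ancestor of O.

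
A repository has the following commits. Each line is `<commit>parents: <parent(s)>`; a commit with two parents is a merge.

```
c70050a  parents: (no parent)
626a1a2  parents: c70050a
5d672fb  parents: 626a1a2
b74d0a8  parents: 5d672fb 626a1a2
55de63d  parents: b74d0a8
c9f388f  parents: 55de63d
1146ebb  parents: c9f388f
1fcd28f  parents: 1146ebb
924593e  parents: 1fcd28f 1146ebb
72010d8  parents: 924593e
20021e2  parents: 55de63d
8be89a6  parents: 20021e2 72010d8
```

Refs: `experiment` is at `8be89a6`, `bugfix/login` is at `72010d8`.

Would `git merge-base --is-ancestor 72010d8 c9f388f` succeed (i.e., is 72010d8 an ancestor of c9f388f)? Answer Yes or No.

No

Ancestors of c9f388f: {55de63d, 5d672fb, 626a1a2, b74d0a8, c70050a, c9f388f}.
72010d8 is not in that set, so it is not an ancestor of c9f388f.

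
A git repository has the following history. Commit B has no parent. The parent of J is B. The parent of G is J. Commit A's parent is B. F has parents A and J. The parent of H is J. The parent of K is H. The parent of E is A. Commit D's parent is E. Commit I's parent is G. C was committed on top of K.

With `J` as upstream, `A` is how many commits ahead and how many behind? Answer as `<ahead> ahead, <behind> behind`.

Reachable from A: {A, B}.
Reachable from J: {B, J}.
Only in A's history (ahead): {A} — 1.
Only in J's history (behind): {J} — 1.

1 ahead, 1 behind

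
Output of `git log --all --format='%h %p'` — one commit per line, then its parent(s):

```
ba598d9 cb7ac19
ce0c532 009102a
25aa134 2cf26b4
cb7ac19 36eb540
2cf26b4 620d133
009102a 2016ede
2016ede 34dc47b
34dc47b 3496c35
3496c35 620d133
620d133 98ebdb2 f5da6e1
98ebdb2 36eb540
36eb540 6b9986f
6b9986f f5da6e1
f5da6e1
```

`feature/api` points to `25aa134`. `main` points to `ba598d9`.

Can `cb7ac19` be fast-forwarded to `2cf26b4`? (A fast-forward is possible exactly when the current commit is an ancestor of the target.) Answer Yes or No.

No

A fast-forward from cb7ac19 to 2cf26b4 is possible iff cb7ac19 is an ancestor of 2cf26b4.
Ancestors of 2cf26b4: {2cf26b4, 36eb540, 620d133, 6b9986f, 98ebdb2, f5da6e1}.
cb7ac19 is not among them, so fast-forward is not possible.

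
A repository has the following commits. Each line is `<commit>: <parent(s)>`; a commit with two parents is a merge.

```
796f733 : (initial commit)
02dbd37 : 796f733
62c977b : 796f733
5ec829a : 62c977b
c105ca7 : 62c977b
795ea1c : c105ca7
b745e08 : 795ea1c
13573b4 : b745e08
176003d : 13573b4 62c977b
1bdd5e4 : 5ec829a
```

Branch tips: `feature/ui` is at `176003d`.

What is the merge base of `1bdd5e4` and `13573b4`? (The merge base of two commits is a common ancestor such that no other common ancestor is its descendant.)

62c977b

Ancestors of 1bdd5e4: {1bdd5e4, 5ec829a, 62c977b, 796f733}.
Ancestors of 13573b4: {13573b4, 62c977b, 795ea1c, 796f733, b745e08, c105ca7}.
Common ancestors: {62c977b, 796f733}.
Among these, 62c977b is not an ancestor of any other common ancestor — it is the merge base.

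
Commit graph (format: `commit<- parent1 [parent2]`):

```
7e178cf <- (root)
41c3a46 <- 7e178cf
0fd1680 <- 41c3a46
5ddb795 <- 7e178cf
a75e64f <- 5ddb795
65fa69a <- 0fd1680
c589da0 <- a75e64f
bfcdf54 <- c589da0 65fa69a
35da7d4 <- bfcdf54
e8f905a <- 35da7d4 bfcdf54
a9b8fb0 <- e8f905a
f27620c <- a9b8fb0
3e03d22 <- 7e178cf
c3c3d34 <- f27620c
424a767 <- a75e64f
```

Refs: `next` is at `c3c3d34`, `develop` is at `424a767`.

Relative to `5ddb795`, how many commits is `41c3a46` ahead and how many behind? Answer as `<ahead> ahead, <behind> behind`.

Reachable from 41c3a46: {41c3a46, 7e178cf}.
Reachable from 5ddb795: {5ddb795, 7e178cf}.
Only in 41c3a46's history (ahead): {41c3a46} — 1.
Only in 5ddb795's history (behind): {5ddb795} — 1.

1 ahead, 1 behind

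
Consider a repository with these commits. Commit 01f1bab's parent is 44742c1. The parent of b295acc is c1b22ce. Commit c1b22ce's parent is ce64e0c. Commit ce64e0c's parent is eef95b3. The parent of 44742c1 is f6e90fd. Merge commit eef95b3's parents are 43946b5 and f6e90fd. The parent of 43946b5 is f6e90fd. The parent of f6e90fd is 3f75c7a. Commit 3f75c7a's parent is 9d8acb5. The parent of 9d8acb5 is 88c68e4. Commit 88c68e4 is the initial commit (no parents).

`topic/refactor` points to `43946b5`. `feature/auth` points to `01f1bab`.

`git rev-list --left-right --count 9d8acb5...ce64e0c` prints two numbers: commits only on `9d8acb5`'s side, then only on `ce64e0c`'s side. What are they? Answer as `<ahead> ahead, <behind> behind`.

Reachable from 9d8acb5: {88c68e4, 9d8acb5}.
Reachable from ce64e0c: {3f75c7a, 43946b5, 88c68e4, 9d8acb5, ce64e0c, eef95b3, f6e90fd}.
Only in 9d8acb5's history (ahead): {} — 0.
Only in ce64e0c's history (behind): {3f75c7a, 43946b5, ce64e0c, eef95b3, f6e90fd} — 5.

0 ahead, 5 behind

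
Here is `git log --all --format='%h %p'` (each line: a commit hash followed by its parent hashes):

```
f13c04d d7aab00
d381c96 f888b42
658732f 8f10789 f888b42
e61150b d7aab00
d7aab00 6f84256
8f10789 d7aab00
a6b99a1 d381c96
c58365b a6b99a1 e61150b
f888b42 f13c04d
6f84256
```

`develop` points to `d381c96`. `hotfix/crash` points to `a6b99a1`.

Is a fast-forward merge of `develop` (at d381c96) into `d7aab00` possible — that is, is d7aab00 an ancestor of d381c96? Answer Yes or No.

Yes

A fast-forward from d7aab00 to d381c96 is possible iff d7aab00 is an ancestor of d381c96.
Ancestors of d381c96: {6f84256, d381c96, d7aab00, f13c04d, f888b42}.
d7aab00 is among them, so fast-forward is possible.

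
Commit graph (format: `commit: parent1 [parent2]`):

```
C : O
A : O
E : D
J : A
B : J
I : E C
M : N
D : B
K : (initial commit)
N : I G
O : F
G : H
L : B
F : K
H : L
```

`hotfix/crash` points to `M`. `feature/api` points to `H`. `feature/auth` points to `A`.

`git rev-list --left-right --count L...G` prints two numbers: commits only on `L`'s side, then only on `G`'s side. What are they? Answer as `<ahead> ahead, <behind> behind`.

Reachable from L: {A, B, F, J, K, L, O}.
Reachable from G: {A, B, F, G, H, J, K, L, O}.
Only in L's history (ahead): {} — 0.
Only in G's history (behind): {G, H} — 2.

0 ahead, 2 behind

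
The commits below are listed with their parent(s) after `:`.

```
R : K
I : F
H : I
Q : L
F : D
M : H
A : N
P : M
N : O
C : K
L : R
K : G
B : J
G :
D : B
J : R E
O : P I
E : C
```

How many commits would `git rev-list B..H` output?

4

Reachable from H: {B, C, D, E, F, G, H, I, J, K, R}.
Reachable from B: {B, C, E, G, J, K, R}.
In H's history but not B's: {D, F, H, I} — 4 commits.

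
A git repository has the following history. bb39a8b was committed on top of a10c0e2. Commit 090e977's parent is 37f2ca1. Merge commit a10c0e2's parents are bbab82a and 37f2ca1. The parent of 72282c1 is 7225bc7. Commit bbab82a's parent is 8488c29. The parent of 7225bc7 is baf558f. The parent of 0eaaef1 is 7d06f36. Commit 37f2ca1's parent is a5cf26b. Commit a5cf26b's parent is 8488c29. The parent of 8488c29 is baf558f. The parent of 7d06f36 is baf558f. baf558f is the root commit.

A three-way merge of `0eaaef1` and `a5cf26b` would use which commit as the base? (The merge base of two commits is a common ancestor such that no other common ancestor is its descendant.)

baf558f

Ancestors of 0eaaef1: {0eaaef1, 7d06f36, baf558f}.
Ancestors of a5cf26b: {8488c29, a5cf26b, baf558f}.
Common ancestors: {baf558f}.
The only common ancestor is baf558f, so it is the merge base.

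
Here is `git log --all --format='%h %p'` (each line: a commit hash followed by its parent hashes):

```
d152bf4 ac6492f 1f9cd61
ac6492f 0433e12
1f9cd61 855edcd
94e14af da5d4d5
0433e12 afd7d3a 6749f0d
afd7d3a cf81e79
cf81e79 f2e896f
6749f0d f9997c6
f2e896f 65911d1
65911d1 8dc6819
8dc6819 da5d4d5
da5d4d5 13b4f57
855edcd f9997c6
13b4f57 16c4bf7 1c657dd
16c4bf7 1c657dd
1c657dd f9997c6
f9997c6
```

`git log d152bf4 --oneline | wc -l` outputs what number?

16

Walking parent pointers from d152bf4: reachable set = {0433e12, 13b4f57, 16c4bf7, 1c657dd, 1f9cd61, 65911d1, 6749f0d, 855edcd, 8dc6819, ac6492f, afd7d3a, cf81e79, d152bf4, da5d4d5, f2e896f, f9997c6}.
That is 16 commits.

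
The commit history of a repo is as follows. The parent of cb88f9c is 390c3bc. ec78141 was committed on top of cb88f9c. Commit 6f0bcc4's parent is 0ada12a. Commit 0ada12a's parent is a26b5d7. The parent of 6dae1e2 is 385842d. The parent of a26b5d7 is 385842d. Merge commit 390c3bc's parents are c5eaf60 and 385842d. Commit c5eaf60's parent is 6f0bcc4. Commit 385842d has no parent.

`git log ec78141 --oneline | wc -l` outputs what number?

Walking parent pointers from ec78141: reachable set = {0ada12a, 385842d, 390c3bc, 6f0bcc4, a26b5d7, c5eaf60, cb88f9c, ec78141}.
That is 8 commits.

8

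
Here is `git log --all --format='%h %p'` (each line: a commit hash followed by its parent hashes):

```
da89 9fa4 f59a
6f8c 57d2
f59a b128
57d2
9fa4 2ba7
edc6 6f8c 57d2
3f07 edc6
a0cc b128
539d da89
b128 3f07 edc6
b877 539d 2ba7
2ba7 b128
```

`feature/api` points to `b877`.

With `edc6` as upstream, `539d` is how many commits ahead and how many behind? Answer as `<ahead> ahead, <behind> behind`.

7 ahead, 0 behind

Reachable from 539d: {2ba7, 3f07, 539d, 57d2, 6f8c, 9fa4, b128, da89, edc6, f59a}.
Reachable from edc6: {57d2, 6f8c, edc6}.
Only in 539d's history (ahead): {2ba7, 3f07, 539d, 9fa4, b128, da89, f59a} — 7.
Only in edc6's history (behind): {} — 0.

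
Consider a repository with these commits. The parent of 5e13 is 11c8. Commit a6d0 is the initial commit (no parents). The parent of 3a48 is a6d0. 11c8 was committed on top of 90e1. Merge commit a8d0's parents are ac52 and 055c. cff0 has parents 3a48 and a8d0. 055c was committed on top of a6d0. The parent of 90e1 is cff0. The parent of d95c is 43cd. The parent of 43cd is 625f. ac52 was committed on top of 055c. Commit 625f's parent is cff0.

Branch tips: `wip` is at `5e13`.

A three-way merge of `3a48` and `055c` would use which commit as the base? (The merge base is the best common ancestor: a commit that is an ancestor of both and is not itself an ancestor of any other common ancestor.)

a6d0

Ancestors of 3a48: {3a48, a6d0}.
Ancestors of 055c: {055c, a6d0}.
Common ancestors: {a6d0}.
The only common ancestor is a6d0, so it is the merge base.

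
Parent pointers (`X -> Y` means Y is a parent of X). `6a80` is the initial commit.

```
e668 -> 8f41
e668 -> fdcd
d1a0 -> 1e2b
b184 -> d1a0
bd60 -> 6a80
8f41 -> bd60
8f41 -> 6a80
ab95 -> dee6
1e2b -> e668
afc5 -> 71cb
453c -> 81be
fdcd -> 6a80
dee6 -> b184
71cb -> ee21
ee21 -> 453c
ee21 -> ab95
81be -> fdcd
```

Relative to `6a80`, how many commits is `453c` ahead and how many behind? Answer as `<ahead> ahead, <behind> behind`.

Reachable from 453c: {453c, 6a80, 81be, fdcd}.
Reachable from 6a80: {6a80}.
Only in 453c's history (ahead): {453c, 81be, fdcd} — 3.
Only in 6a80's history (behind): {} — 0.

3 ahead, 0 behind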